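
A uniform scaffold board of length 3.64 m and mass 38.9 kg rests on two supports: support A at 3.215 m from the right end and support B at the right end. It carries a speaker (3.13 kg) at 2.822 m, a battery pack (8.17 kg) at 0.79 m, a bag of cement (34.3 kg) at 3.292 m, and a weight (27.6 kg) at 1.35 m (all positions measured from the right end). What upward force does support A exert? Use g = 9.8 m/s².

About support B:
Beam weight: 38.9 × 9.8 = 381.2 N down at 1.82 m → arm 1.82 m, τ = 381.2 × 1.82 = 693.8 N·m counterclockwise.
Speaker: 3.13 × 9.8 = 30.67 N down at 2.822 m → arm 2.822 m, τ = 30.67 × 2.822 = 86.55 N·m counterclockwise.
Battery pack: 8.17 × 9.8 = 80.07 N down at 0.79 m → arm 0.79 m, τ = 80.07 × 0.79 = 63.26 N·m counterclockwise.
Bag of cement: 34.3 × 9.8 = 336.1 N down at 3.292 m → arm 3.292 m, τ = 336.1 × 3.292 = 1106 N·m counterclockwise.
Weight: 27.6 × 9.8 = 270.5 N down at 1.35 m → arm 1.35 m, τ = 270.5 × 1.35 = 365.2 N·m counterclockwise.
Net load moment about support B = 2315 N·m counterclockwise.
Reaction R at support A is upward at 3.215 m, arm 3.215 m → moment R × 3.215 clockwise.
Setting net torque to zero: R × 3.215 = 2315 → R = 720 N.

R_A ≈ 720 N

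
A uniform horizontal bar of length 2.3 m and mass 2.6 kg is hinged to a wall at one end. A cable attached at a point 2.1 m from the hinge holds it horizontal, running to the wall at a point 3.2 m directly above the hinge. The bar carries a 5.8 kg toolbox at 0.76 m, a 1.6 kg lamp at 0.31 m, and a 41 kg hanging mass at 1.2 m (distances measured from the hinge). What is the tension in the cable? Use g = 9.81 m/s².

About the hinge:
Beam weight: 2.6 × 9.81 = 25.51 N down at 1.15 m → arm 1.15 m, τ = 25.51 × 1.15 = 29.34 N·m clockwise.
Toolbox: 5.8 × 9.81 = 56.9 N down at 0.76 m → arm 0.76 m, τ = 56.9 × 0.76 = 43.24 N·m clockwise.
Lamp: 1.6 × 9.81 = 15.7 N down at 0.31 m → arm 0.31 m, τ = 15.7 × 0.31 = 4.867 N·m clockwise.
Hanging mass: 41 × 9.81 = 402.2 N down at 1.2 m → arm 1.2 m, τ = 402.2 × 1.2 = 482.6 N·m clockwise.
Total clockwise load moment = 560 N·m.
The cable tension T acts at 2.1 m; only its component perpendicular to the bar, T sinθ, produces torque. sinθ = h/√(h²+d²) = 3.2/√(3.2²+2.1²) = 0.836.
Balancing moments: T × 2.1 × 0.836 = 560, giving T = 560 / 1.756 = 319 N.

T ≈ 319 N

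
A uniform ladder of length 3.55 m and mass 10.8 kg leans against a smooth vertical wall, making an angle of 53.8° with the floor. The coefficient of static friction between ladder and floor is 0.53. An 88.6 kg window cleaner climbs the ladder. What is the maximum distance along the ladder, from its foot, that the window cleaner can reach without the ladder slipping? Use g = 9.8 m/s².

Take moments about the foot of the ladder.
Ladder weight 10.8×9.8 = 105.8 N acts at 1.775 m along the ladder; its horizontal arm is 1.775·cos53.8° = 1.048 m → τ = 110.9 N·m clockwise.
Window cleaner weight 88.6×9.8 = 868.3 N at distance d → arm d·cos53.8° → τ = 868.3·d·0.5906 clockwise.
Wall normal N at the top has arm L sinθ = 2.865 m counterclockwise, so Στ = 0 gives N·2.865 = 110.9 + 512.8·d.
ΣFy = 0 ⇒ N_floor = 974.1 N, so the maximum friction is μ_s·N_floor = 0.53×974.1 = 516.3 N. ΣFx = 0 ⇒ N_wall = f, so at the slipping point N = 516.3 N.
Substituting: 516.3×2.865 = 110.9 + 512.8·d ⇒ d = (1479 − 110.9) / 512.8 = 2.67 m.

d ≈ 2.67 m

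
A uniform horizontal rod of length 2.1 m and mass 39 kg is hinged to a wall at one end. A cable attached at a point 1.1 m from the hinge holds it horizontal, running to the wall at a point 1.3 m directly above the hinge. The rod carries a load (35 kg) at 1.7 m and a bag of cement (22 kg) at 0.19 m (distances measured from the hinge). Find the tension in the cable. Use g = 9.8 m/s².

Taking torques about the hinge:
Beam weight: 39 × 9.8 = 382.2 N down at 1.05 m → arm 1.05 m, τ = 382.2 × 1.05 = 401.3 N·m clockwise.
Load: 35 × 9.8 = 343 N down at 1.7 m → arm 1.7 m, τ = 343 × 1.7 = 583.1 N·m clockwise.
Bag of cement: 22 × 9.8 = 215.6 N down at 0.19 m → arm 0.19 m, τ = 215.6 × 0.19 = 40.96 N·m clockwise.
Total clockwise load moment = 1025 N·m.
The cable tension T acts at 1.1 m; only its component perpendicular to the rod, T sinθ, produces torque. sinθ = h/√(h²+d²) = 1.3/√(1.3²+1.1²) = 0.7634.
Στ = 0 ⇒ T × 1.1 × 0.7634 = 1025 ⇒ T = 1025 / 0.8397 = 1220 N.

T ≈ 1220 N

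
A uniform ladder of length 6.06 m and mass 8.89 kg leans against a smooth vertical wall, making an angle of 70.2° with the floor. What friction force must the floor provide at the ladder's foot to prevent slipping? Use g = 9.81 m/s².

Sum moments about the foot of the ladder (the floor normal and friction both act there and drop out).
Ladder weight 8.89×9.81 = 87.21 N acts at 3.03 m along the ladder; its horizontal arm is 3.03·cos70.2° = 1.026 m → τ = 89.48 N·m clockwise.
Wall normal N acts horizontally at the top; its moment arm is the height L sinθ = 6.06·sin70.2° = 5.702 m, counterclockwise.
Στ = 0 ⇒ N × 5.702 = 89.48 ⇒ N = 15.7 N.
ΣFx = 0: friction at the foot balances the wall's push, so f = N_wall = 15.7 N.

f ≈ 15.7 N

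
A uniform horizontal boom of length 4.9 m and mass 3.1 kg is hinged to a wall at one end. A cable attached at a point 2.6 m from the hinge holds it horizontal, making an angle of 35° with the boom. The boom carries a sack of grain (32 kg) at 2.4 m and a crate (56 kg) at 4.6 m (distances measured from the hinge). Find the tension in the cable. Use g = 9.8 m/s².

T ≈ 2250 N

Choose the hinge as the axis so the unknown hinge reaction has zero arm there.
Beam weight: 3.1 × 9.8 = 30.38 N down at 2.45 m → arm 2.45 m, τ = 30.38 × 2.45 = 74.43 N·m clockwise.
Sack of grain: 32 × 9.8 = 313.6 N down at 2.4 m → arm 2.4 m, τ = 313.6 × 2.4 = 752.6 N·m clockwise.
Crate: 56 × 9.8 = 548.8 N down at 4.6 m → arm 4.6 m, τ = 548.8 × 4.6 = 2524 N·m clockwise.
Total clockwise load moment = 3351 N·m.
The cable tension T acts at 2.6 m; only its component perpendicular to the boom, T sinθ, produces torque. sin 35° = 0.5736.
Στ = 0 ⇒ T × 2.6 × 0.5736 = 3351 ⇒ T = 3351 / 1.491 = 2250 N.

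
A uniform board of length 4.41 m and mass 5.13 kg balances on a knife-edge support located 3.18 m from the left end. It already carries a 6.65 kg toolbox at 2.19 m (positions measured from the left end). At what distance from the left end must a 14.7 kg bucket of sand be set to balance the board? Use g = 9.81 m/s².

Sum moments about the knife-edge support (at 3.18 m from the left end) (the support reaction has zero arm there).
Beam weight: 5.13 × 9.81 = 50.33 N down at 2.205 m → arm 0.975 m, τ = 50.33 × 0.975 = 49.07 N·m counterclockwise.
Toolbox: 6.65 × 9.81 = 65.24 N down at 2.19 m → arm 0.99 m, τ = 65.24 × 0.99 = 64.59 N·m counterclockwise.
Net moment of existing loads = 113.7 N·m counterclockwise.
The bucket of sand weighs 14.7 × 9.81 = 144.2 N and must supply an equal clockwise moment, so its lever arm about the knife-edge support is 113.7 / 144.2 = 0.788 m.
That puts it at 3.18 + 0.788 = 3.97 m from the left end.

x ≈ 3.97 m from the left end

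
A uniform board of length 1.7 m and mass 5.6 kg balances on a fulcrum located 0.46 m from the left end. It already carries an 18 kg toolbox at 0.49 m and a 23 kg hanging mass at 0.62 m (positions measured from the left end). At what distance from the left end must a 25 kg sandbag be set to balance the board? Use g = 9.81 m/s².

x ≈ 0.204 m from the left end

Choose the fulcrum (at 0.46 m from the left end) as the axis so the support reaction has zero arm there.
Beam weight: 5.6 × 9.81 = 54.94 N down at 0.85 m → arm 0.39 m, τ = 54.94 × 0.39 = 21.43 N·m clockwise.
Toolbox: 18 × 9.81 = 176.6 N down at 0.49 m → arm 0.03 m, τ = 176.6 × 0.03 = 5.298 N·m clockwise.
Hanging mass: 23 × 9.81 = 225.6 N down at 0.62 m → arm 0.16 m, τ = 225.6 × 0.16 = 36.1 N·m clockwise.
Net moment of existing loads = 62.83 N·m clockwise.
The sandbag weighs 25 × 9.81 = 245.2 N and must supply an equal counterclockwise moment, so its lever arm about the fulcrum is 62.83 / 245.2 = 0.256 m.
That puts it at 0.46 − 0.256 = 0.204 m from the left end.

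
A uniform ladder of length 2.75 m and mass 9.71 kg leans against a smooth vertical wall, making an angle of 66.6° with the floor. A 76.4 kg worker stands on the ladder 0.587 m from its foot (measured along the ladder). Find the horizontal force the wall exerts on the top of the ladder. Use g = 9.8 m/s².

N_wall ≈ 89.7 N

Sum moments about the foot of the ladder (the floor normal and friction both act there and drop out).
Ladder weight 9.71×9.8 = 95.16 N acts at 1.375 m along the ladder; its horizontal arm is 1.375·cos66.6° = 0.5461 m → τ = 51.97 N·m clockwise.
Worker: 76.4×9.8 = 748.7 N at 0.587 m → arm 0.2331 m → τ = 174.5 N·m clockwise.
Wall normal N acts horizontally at the top; its moment arm is the height L sinθ = 2.75·sin66.6° = 2.524 m, counterclockwise.
For rotational equilibrium, N × 2.524 = 226.5, so N = 89.7 N.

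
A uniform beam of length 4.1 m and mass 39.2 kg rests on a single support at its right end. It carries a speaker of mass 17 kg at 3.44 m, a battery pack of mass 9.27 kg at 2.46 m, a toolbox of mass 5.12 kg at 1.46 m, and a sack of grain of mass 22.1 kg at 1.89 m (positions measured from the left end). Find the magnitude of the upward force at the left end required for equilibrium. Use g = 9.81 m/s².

Choose the right end as the axis so the unknown pivot reaction has zero arm there.
Beam weight: 39.2 × 9.81 = 384.6 N down at 2.05 m → arm 2.05 m, τ = 384.6 × 2.05 = 788.4 N·m counterclockwise.
Speaker: 17 × 9.81 = 166.8 N down at 3.44 m → arm 0.66 m, τ = 166.8 × 0.66 = 110.1 N·m counterclockwise.
Battery pack: 9.27 × 9.81 = 90.94 N down at 2.46 m → arm 1.64 m, τ = 90.94 × 1.64 = 149.1 N·m counterclockwise.
Toolbox: 5.12 × 9.81 = 50.23 N down at 1.46 m → arm 2.64 m, τ = 50.23 × 2.64 = 132.6 N·m counterclockwise.
Sack of grain: 22.1 × 9.81 = 216.8 N down at 1.89 m → arm 2.21 m, τ = 216.8 × 2.21 = 479.1 N·m counterclockwise.
Net moment of the loads = 1659 N·m counterclockwise.
The upward force F acts at the left end, arm 4.1 m, giving F × 4.1 clockwise.
For rotational equilibrium, F × 4.1 = 1659, so F = 1659 / 4.1 = 405 N.

F ≈ 405 N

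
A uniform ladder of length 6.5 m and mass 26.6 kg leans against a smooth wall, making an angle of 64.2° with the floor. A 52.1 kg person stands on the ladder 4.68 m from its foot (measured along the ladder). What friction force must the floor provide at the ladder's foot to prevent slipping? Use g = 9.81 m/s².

Choose the foot of the ladder as the axis so the floor normal and friction both act there and drop out.
Ladder weight 26.6×9.81 = 260.9 N acts at 3.25 m along the ladder; its horizontal arm is 3.25·cos64.2° = 1.415 m → τ = 369.2 N·m clockwise.
Person: 52.1×9.81 = 511.1 N at 4.68 m → arm 2.037 m → τ = 1041 N·m clockwise.
Wall normal N acts horizontally at the top; its moment arm is the height L sinθ = 6.5·sin64.2° = 5.852 m, counterclockwise.
Balancing moments: N × 5.852 = 1410, giving N = 241 N.
ΣFx = 0: friction at the foot balances the wall's push, so f = N_wall = 241 N.

f ≈ 241 N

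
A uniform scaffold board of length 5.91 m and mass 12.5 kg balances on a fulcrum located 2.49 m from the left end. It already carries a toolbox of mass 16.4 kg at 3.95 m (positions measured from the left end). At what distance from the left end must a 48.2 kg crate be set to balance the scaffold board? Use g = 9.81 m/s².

About the fulcrum (at 2.49 m from the left end):
Beam weight: 12.5 × 9.81 = 122.6 N down at 2.955 m → arm 0.465 m, τ = 122.6 × 0.465 = 57.01 N·m clockwise.
Toolbox: 16.4 × 9.81 = 160.9 N down at 3.95 m → arm 1.46 m, τ = 160.9 × 1.46 = 234.9 N·m clockwise.
Net moment of existing loads = 291.9 N·m clockwise.
The crate weighs 48.2 × 9.81 = 472.8 N and must supply an equal counterclockwise moment, so its lever arm about the fulcrum is 291.9 / 472.8 = 0.617 m.
That puts it at 2.49 − 0.617 = 1.87 m from the left end.

x ≈ 1.87 m from the left end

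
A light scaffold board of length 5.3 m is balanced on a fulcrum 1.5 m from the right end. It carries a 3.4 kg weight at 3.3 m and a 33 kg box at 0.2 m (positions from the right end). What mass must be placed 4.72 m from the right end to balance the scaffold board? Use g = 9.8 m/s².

About the fulcrum (at 1.5 m from the right end):
Weight: 3.4 × 9.8 = 33.32 N down at 3.3 m → arm 1.8 m, τ = 33.32 × 1.8 = 59.98 N·m counterclockwise.
Box: 33 × 9.8 = 323.4 N down at 0.2 m → arm 1.3 m, τ = 323.4 × 1.3 = 420.4 N·m clockwise.
Net moment of known loads = 360.4 N·m clockwise.
An unknown mass m at 4.72 m has arm 3.22 m; its moment is m·g·3.22 counterclockwise.
Setting net torque to zero: m × 9.8 × 3.22 = 360.4 → m = 360.4 / (9.8 × 3.22) = 11.4 kg.

m ≈ 11.4 kg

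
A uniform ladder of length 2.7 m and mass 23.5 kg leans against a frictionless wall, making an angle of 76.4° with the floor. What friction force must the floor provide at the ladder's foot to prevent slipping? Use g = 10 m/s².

f ≈ 28.4 N

Choose the foot of the ladder as the axis so the floor normal and friction both act there and drop out.
Ladder weight 23.5×10 = 235 N acts at 1.35 m along the ladder; its horizontal arm is 1.35·cos76.4° = 0.3174 m → τ = 74.59 N·m clockwise.
Wall normal N acts horizontally at the top; its moment arm is the height L sinθ = 2.7·sin76.4° = 2.624 m, counterclockwise.
For rotational equilibrium, N × 2.624 = 74.59, so N = 28.4 N.
ΣFx = 0: friction at the foot balances the wall's push, so f = N_wall = 28.4 N.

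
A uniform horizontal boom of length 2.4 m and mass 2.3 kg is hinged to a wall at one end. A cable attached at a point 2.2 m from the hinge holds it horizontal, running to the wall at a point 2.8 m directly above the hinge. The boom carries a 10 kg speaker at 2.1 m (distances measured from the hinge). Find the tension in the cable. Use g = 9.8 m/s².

Sum moments about the hinge (the unknown hinge reaction has zero arm there).
Beam weight: 2.3 × 9.8 = 22.54 N down at 1.2 m → arm 1.2 m, τ = 22.54 × 1.2 = 27.05 N·m clockwise.
Speaker: 10 × 9.8 = 98 N down at 2.1 m → arm 2.1 m, τ = 98 × 2.1 = 205.8 N·m clockwise.
Total clockwise load moment = 232.9 N·m.
The cable tension T acts at 2.2 m; only its component perpendicular to the boom, T sinθ, produces torque. sinθ = h/√(h²+d²) = 2.8/√(2.8²+2.2²) = 0.7863.
For rotational equilibrium, T × 2.2 × 0.7863 = 232.9, so T = 232.9 / 1.73 = 135 N.

T ≈ 135 N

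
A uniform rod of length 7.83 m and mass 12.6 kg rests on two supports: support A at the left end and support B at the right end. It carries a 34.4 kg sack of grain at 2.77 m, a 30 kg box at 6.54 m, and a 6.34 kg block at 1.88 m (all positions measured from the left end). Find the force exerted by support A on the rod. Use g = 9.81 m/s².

R_A ≈ 376 N

About support B:
Beam weight: 12.6 × 9.81 = 123.6 N down at 3.915 m → arm 3.915 m, τ = 123.6 × 3.915 = 483.9 N·m counterclockwise.
Sack of grain: 34.4 × 9.81 = 337.5 N down at 2.77 m → arm 5.06 m, τ = 337.5 × 5.06 = 1708 N·m counterclockwise.
Box: 30 × 9.81 = 294.3 N down at 6.54 m → arm 1.29 m, τ = 294.3 × 1.29 = 379.6 N·m counterclockwise.
Block: 6.34 × 9.81 = 62.2 N down at 1.88 m → arm 5.95 m, τ = 62.2 × 5.95 = 370.1 N·m counterclockwise.
Net load moment about support B = 2942 N·m counterclockwise.
Reaction R at support A is upward at 0 m, arm 7.83 m → moment R × 7.83 clockwise.
Στ = 0 ⇒ R × 7.83 = 2942 ⇒ R = 376 N.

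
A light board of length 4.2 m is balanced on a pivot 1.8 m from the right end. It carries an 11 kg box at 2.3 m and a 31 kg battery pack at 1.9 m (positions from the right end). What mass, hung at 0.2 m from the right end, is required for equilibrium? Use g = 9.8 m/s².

About the pivot (at 1.8 m from the right end):
Box: 11 × 9.8 = 107.8 N down at 2.3 m → arm 0.5 m, τ = 107.8 × 0.5 = 53.9 N·m counterclockwise.
Battery pack: 31 × 9.8 = 303.8 N down at 1.9 m → arm 0.1 m, τ = 303.8 × 0.1 = 30.38 N·m counterclockwise.
Net moment of known loads = 84.28 N·m counterclockwise.
An unknown mass m at 0.2 m has arm 1.6 m; its moment is m·g·1.6 clockwise.
Balancing moments: m × 9.8 × 1.6 = 84.28, giving m = 84.28 / (9.8 × 1.6) = 5.38 kg.

m ≈ 5.38 kg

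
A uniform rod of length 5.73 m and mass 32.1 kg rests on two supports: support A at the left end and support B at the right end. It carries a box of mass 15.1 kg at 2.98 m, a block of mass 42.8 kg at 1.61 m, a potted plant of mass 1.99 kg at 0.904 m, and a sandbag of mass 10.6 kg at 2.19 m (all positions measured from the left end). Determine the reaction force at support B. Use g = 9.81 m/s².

R_B ≈ 395 N

Take moments about support A.
Beam weight: 32.1 × 9.81 = 314.9 N down at 2.865 m → arm 2.865 m, τ = 314.9 × 2.865 = 902.2 N·m clockwise.
Box: 15.1 × 9.81 = 148.1 N down at 2.98 m → arm 2.98 m, τ = 148.1 × 2.98 = 441.3 N·m clockwise.
Block: 42.8 × 9.81 = 419.9 N down at 1.61 m → arm 1.61 m, τ = 419.9 × 1.61 = 676 N·m clockwise.
Potted plant: 1.99 × 9.81 = 19.52 N down at 0.904 m → arm 0.904 m, τ = 19.52 × 0.904 = 17.65 N·m clockwise.
Sandbag: 10.6 × 9.81 = 104 N down at 2.19 m → arm 2.19 m, τ = 104 × 2.19 = 227.8 N·m clockwise.
Net load moment about support A = 2265 N·m clockwise.
Reaction R at support B is upward at 5.73 m, arm 5.73 m → moment R × 5.73 counterclockwise.
Στ = 0 ⇒ R × 5.73 = 2265 ⇒ R = 395 N.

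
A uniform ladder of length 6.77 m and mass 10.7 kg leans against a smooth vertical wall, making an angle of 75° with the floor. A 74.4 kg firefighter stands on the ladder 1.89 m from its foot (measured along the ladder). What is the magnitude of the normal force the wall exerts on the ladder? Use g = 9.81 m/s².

Take moments about the foot of the ladder.
Ladder weight 10.7×9.81 = 105 N acts at 3.385 m along the ladder; its horizontal arm is 3.385·cos75° = 0.8761 m → τ = 91.99 N·m clockwise.
Firefighter: 74.4×9.81 = 729.9 N at 1.89 m → arm 0.4892 m → τ = 357.1 N·m clockwise.
Wall normal N acts horizontally at the top; its moment arm is the height L sinθ = 6.77·sin75° = 6.539 m, counterclockwise.
For rotational equilibrium, N × 6.539 = 449.1, so N = 68.7 N.

N_wall ≈ 68.7 N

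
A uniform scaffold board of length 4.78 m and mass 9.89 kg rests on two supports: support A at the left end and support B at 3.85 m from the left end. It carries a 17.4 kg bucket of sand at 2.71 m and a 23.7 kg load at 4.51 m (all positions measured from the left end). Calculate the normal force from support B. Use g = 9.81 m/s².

R_B ≈ 453 N

Take moments about support A.
Beam weight: 9.89 × 9.81 = 97.02 N down at 2.39 m → arm 2.39 m, τ = 97.02 × 2.39 = 231.9 N·m clockwise.
Bucket of sand: 17.4 × 9.81 = 170.7 N down at 2.71 m → arm 2.71 m, τ = 170.7 × 2.71 = 462.6 N·m clockwise.
Load: 23.7 × 9.81 = 232.5 N down at 4.51 m → arm 4.51 m, τ = 232.5 × 4.51 = 1049 N·m clockwise.
Net load moment about support A = 1744 N·m clockwise.
Reaction R at support B is upward at 3.85 m, arm 3.85 m → moment R × 3.85 counterclockwise.
Balancing moments: R × 3.85 = 1744, giving R = 453 N.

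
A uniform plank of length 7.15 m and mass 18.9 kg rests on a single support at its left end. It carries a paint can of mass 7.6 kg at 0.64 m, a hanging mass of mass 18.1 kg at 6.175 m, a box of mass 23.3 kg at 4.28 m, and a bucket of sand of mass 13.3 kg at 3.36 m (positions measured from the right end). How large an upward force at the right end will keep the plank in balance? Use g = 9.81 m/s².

F ≈ 346 N

About the left end:
Beam weight: 18.9 × 9.81 = 185.4 N down at 3.575 m → arm 3.575 m, τ = 185.4 × 3.575 = 662.8 N·m clockwise.
Paint can: 7.6 × 9.81 = 74.56 N down at 0.64 m → arm 6.51 m, τ = 74.56 × 6.51 = 485.4 N·m clockwise.
Hanging mass: 18.1 × 9.81 = 177.6 N down at 6.175 m → arm 0.975 m, τ = 177.6 × 0.975 = 173.2 N·m clockwise.
Box: 23.3 × 9.81 = 228.6 N down at 4.28 m → arm 2.87 m, τ = 228.6 × 2.87 = 656.1 N·m clockwise.
Bucket of sand: 13.3 × 9.81 = 130.5 N down at 3.36 m → arm 3.79 m, τ = 130.5 × 3.79 = 494.6 N·m clockwise.
Net moment of the loads = 2472 N·m clockwise.
The upward force F acts at the right end, arm 7.15 m, giving F × 7.15 counterclockwise.
Setting net torque to zero: F × 7.15 = 2472 → F = 2472 / 7.15 = 346 N.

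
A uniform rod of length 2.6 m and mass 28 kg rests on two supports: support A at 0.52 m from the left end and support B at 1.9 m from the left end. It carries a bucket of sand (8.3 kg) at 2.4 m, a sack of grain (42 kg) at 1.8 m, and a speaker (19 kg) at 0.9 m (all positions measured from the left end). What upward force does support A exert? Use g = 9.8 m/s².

R_A ≈ 255 N

Sum moments about support B (its reaction then has zero moment arm).
Beam weight: 28 × 9.8 = 274.4 N down at 1.3 m → arm 0.6 m, τ = 274.4 × 0.6 = 164.6 N·m counterclockwise.
Bucket of sand: 8.3 × 9.8 = 81.34 N down at 2.4 m → arm 0.5 m, τ = 81.34 × 0.5 = 40.67 N·m clockwise.
Sack of grain: 42 × 9.8 = 411.6 N down at 1.8 m → arm 0.1 m, τ = 411.6 × 0.1 = 41.16 N·m counterclockwise.
Speaker: 19 × 9.8 = 186.2 N down at 0.9 m → arm 1 m, τ = 186.2 × 1 = 186.2 N·m counterclockwise.
Net load moment about support B = 351.3 N·m counterclockwise.
Reaction R at support A is upward at 0.52 m, arm 1.38 m → moment R × 1.38 clockwise.
Στ = 0 ⇒ R × 1.38 = 351.3 ⇒ R = 255 N.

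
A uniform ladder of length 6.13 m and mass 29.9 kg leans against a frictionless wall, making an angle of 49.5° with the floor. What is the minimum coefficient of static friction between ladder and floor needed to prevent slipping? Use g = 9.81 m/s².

Sum moments about the foot of the ladder (the floor normal and friction both act there and drop out).
Ladder weight 29.9×9.81 = 293.3 N acts at 3.065 m along the ladder; its horizontal arm is 3.065·cos49.5° = 1.991 m → τ = 584 N·m clockwise.
Wall normal N acts horizontally at the top; its moment arm is the height L sinθ = 6.13·sin49.5° = 4.661 m, counterclockwise.
Balancing moments: N × 4.661 = 584, giving N = 125.3 N.
ΣFx = 0 ⇒ f = N_wall = 125.3 N. ΣFy = 0 ⇒ N_floor = 293.3 N.
μ_min = f / N_floor = 125.3 / 293.3 = 0.427.

μ_min ≈ 0.427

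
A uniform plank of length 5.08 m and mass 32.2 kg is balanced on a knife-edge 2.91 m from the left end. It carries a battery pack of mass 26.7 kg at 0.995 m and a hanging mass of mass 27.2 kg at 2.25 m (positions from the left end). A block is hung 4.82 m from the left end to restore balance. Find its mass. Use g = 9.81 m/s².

m ≈ 42.4 kg

Sum moments about the knife-edge (at 2.91 m from the left end) (the support reaction has zero arm there).
Beam weight: 32.2 × 9.81 = 315.9 N down at 2.54 m → arm 0.37 m, τ = 315.9 × 0.37 = 116.9 N·m counterclockwise.
Battery pack: 26.7 × 9.81 = 261.9 N down at 0.995 m → arm 1.915 m, τ = 261.9 × 1.915 = 501.5 N·m counterclockwise.
Hanging mass: 27.2 × 9.81 = 266.8 N down at 2.25 m → arm 0.66 m, τ = 266.8 × 0.66 = 176.1 N·m counterclockwise.
Net moment of known loads = 794.5 N·m counterclockwise.
An unknown mass m at 4.82 m has arm 1.91 m; its moment is m·g·1.91 clockwise.
Στ = 0 ⇒ m × 9.81 × 1.91 = 794.5 ⇒ m = 794.5 / (9.81 × 1.91) = 42.4 kg.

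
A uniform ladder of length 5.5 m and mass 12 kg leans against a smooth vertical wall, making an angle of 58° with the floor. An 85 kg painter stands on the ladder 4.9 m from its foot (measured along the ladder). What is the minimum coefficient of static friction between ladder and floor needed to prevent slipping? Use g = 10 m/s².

μ_min ≈ 0.526

Choose the foot of the ladder as the axis so the floor normal and friction both act there and drop out.
Ladder weight 12×10 = 120 N acts at 2.75 m along the ladder; its horizontal arm is 2.75·cos58° = 1.457 m → τ = 174.8 N·m clockwise.
Painter: 85×10 = 850 N at 4.9 m → arm 2.597 m → τ = 2207 N·m clockwise.
Wall normal N acts horizontally at the top; its moment arm is the height L sinθ = 5.5·sin58° = 4.664 m, counterclockwise.
For rotational equilibrium, N × 4.664 = 2382, so N = 510.7 N.
ΣFx = 0 ⇒ f = N_wall = 510.7 N. ΣFy = 0 ⇒ N_floor = 970 N.
μ_min = f / N_floor = 510.7 / 970 = 0.526.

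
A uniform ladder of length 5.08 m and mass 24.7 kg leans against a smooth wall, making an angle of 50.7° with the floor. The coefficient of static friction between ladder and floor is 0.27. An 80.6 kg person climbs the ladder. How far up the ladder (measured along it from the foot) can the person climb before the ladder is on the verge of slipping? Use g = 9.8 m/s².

Take moments about the foot of the ladder.
Ladder weight 24.7×9.8 = 242.1 N acts at 2.54 m along the ladder; its horizontal arm is 2.54·cos50.7° = 1.609 m → τ = 389.5 N·m clockwise.
Person weight 80.6×9.8 = 789.9 N at distance d → arm d·cos50.7° → τ = 789.9·d·0.6334 clockwise.
Wall normal N at the top has arm L sinθ = 3.931 m counterclockwise, so Στ = 0 gives N·3.931 = 389.5 + 500.3·d.
ΣFy = 0 ⇒ N_floor = 1032 N, so the maximum friction is μ_s·N_floor = 0.27×1032 = 278.6 N. ΣFx = 0 ⇒ N_wall = f, so at the slipping point N = 278.6 N.
Substituting: 278.6×3.931 = 389.5 + 500.3·d ⇒ d = (1095 − 389.5) / 500.3 = 1.41 m.

d ≈ 1.41 m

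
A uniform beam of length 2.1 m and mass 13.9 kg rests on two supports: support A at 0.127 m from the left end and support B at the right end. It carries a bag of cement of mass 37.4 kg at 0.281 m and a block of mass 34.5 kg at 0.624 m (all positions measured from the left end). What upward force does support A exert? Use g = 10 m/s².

Choose support B as the axis so its reaction then has zero moment arm.
Beam weight: 13.9 × 10 = 139 N down at 1.05 m → arm 1.05 m, τ = 139 × 1.05 = 146 N·m counterclockwise.
Bag of cement: 37.4 × 10 = 374 N down at 0.281 m → arm 1.819 m, τ = 374 × 1.819 = 680.3 N·m counterclockwise.
Block: 34.5 × 10 = 345 N down at 0.624 m → arm 1.476 m, τ = 345 × 1.476 = 509.2 N·m counterclockwise.
Net load moment about support B = 1336 N·m counterclockwise.
Reaction R at support A is upward at 0.127 m, arm 1.973 m → moment R × 1.973 clockwise.
Balancing moments: R × 1.973 = 1336, giving R = 677 N.

R_A ≈ 677 N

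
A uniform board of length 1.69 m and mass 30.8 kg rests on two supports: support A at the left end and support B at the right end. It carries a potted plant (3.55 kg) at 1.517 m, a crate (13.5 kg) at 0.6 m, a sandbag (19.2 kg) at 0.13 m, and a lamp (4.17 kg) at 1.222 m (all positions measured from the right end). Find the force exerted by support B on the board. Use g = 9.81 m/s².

R_B ≈ 425 N

Choose support A as the axis so its reaction then has zero moment arm.
Beam weight: 30.8 × 9.81 = 302.1 N down at 0.845 m → arm 0.845 m, τ = 302.1 × 0.845 = 255.3 N·m clockwise.
Potted plant: 3.55 × 9.81 = 34.83 N down at 1.517 m → arm 0.173 m, τ = 34.83 × 0.173 = 6.026 N·m clockwise.
Crate: 13.5 × 9.81 = 132.4 N down at 0.6 m → arm 1.09 m, τ = 132.4 × 1.09 = 144.3 N·m clockwise.
Sandbag: 19.2 × 9.81 = 188.4 N down at 0.13 m → arm 1.56 m, τ = 188.4 × 1.56 = 293.9 N·m clockwise.
Lamp: 4.17 × 9.81 = 40.91 N down at 1.222 m → arm 0.468 m, τ = 40.91 × 0.468 = 19.15 N·m clockwise.
Net load moment about support A = 718.7 N·m clockwise.
Reaction R at support B is upward at 0 m, arm 1.69 m → moment R × 1.69 counterclockwise.
Setting net torque to zero: R × 1.69 = 718.7 → R = 425 N.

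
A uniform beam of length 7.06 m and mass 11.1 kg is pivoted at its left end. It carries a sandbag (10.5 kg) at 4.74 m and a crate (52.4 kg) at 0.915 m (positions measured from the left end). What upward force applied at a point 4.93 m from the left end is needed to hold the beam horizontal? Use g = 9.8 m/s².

F ≈ 272 N

About the left end:
Beam weight: 11.1 × 9.8 = 108.8 N down at 3.53 m → arm 3.53 m, τ = 108.8 × 3.53 = 384.1 N·m clockwise.
Sandbag: 10.5 × 9.8 = 102.9 N down at 4.74 m → arm 4.74 m, τ = 102.9 × 4.74 = 487.7 N·m clockwise.
Crate: 52.4 × 9.8 = 513.5 N down at 0.915 m → arm 0.915 m, τ = 513.5 × 0.915 = 469.9 N·m clockwise.
Net moment of the loads = 1342 N·m clockwise.
The upward force F acts at a point 4.93 m from the left end, arm 4.93 m, giving F × 4.93 counterclockwise.
Στ = 0 ⇒ F × 4.93 = 1342 ⇒ F = 1342 / 4.93 = 272 N.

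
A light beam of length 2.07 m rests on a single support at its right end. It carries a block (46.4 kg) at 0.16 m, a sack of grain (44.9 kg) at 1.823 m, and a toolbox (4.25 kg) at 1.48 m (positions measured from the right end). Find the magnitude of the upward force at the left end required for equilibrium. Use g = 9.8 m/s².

F ≈ 452 N

About the right end:
Block: 46.4 × 9.8 = 454.7 N down at 0.16 m → arm 0.16 m, τ = 454.7 × 0.16 = 72.75 N·m counterclockwise.
Sack of grain: 44.9 × 9.8 = 440 N down at 1.823 m → arm 1.823 m, τ = 440 × 1.823 = 802.1 N·m counterclockwise.
Toolbox: 4.25 × 9.8 = 41.65 N down at 1.48 m → arm 1.48 m, τ = 41.65 × 1.48 = 61.64 N·m counterclockwise.
Net moment of the loads = 936.5 N·m counterclockwise.
The upward force F acts at the left end, arm 2.07 m, giving F × 2.07 clockwise.
Setting net torque to zero: F × 2.07 = 936.5 → F = 936.5 / 2.07 = 452 N.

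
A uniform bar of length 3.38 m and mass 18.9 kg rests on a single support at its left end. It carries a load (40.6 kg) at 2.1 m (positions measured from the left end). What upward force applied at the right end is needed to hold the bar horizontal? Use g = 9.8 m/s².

Sum moments about the left end (the unknown pivot reaction has zero arm there).
Beam weight: 18.9 × 9.8 = 185.2 N down at 1.69 m → arm 1.69 m, τ = 185.2 × 1.69 = 313 N·m clockwise.
Load: 40.6 × 9.8 = 397.9 N down at 2.1 m → arm 2.1 m, τ = 397.9 × 2.1 = 835.6 N·m clockwise.
Net moment of the loads = 1149 N·m clockwise.
The upward force F acts at the right end, arm 3.38 m, giving F × 3.38 counterclockwise.
For rotational equilibrium, F × 3.38 = 1149, so F = 1149 / 3.38 = 340 N.

F ≈ 340 N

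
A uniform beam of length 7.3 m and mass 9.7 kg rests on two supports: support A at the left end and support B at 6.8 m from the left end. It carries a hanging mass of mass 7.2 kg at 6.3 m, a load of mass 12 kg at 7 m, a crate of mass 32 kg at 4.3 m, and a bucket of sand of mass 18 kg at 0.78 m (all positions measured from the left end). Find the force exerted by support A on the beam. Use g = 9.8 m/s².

Taking torques about support B:
Beam weight: 9.7 × 9.8 = 95.06 N down at 3.65 m → arm 3.15 m, τ = 95.06 × 3.15 = 299.4 N·m counterclockwise.
Hanging mass: 7.2 × 9.8 = 70.56 N down at 6.3 m → arm 0.5 m, τ = 70.56 × 0.5 = 35.28 N·m counterclockwise.
Load: 12 × 9.8 = 117.6 N down at 7 m → arm 0.2 m, τ = 117.6 × 0.2 = 23.52 N·m clockwise.
Crate: 32 × 9.8 = 313.6 N down at 4.3 m → arm 2.5 m, τ = 313.6 × 2.5 = 784 N·m counterclockwise.
Bucket of sand: 18 × 9.8 = 176.4 N down at 0.78 m → arm 6.02 m, τ = 176.4 × 6.02 = 1062 N·m counterclockwise.
Net load moment about support B = 2157 N·m counterclockwise.
Reaction R at support A is upward at 0 m, arm 6.8 m → moment R × 6.8 clockwise.
Στ = 0 ⇒ R × 6.8 = 2157 ⇒ R = 317 N.

R_A ≈ 317 N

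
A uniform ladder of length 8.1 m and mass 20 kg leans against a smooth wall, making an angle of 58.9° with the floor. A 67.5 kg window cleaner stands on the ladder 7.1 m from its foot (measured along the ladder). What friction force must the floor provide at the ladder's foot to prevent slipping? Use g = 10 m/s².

f ≈ 417 N

Sum moments about the foot of the ladder (the floor normal and friction both act there and drop out).
Ladder weight 20×10 = 200 N acts at 4.05 m along the ladder; its horizontal arm is 4.05·cos58.9° = 2.092 m → τ = 418.4 N·m clockwise.
Window cleaner: 67.5×10 = 675 N at 7.1 m → arm 3.667 m → τ = 2475 N·m clockwise.
Wall normal N acts horizontally at the top; its moment arm is the height L sinθ = 8.1·sin58.9° = 6.936 m, counterclockwise.
Setting net torque to zero: N × 6.936 = 2893 → N = 417 N.
ΣFx = 0: friction at the foot balances the wall's push, so f = N_wall = 417 N.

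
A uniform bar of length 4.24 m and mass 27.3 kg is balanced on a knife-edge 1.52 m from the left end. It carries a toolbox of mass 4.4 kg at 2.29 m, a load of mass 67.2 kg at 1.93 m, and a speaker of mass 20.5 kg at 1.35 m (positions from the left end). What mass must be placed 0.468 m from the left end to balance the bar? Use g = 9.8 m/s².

Take moments about the knife-edge (at 1.52 m from the left end).
Beam weight: 27.3 × 9.8 = 267.5 N down at 2.12 m → arm 0.6 m, τ = 267.5 × 0.6 = 160.5 N·m clockwise.
Toolbox: 4.4 × 9.8 = 43.12 N down at 2.29 m → arm 0.77 m, τ = 43.12 × 0.77 = 33.2 N·m clockwise.
Load: 67.2 × 9.8 = 658.6 N down at 1.93 m → arm 0.41 m, τ = 658.6 × 0.41 = 270 N·m clockwise.
Speaker: 20.5 × 9.8 = 200.9 N down at 1.35 m → arm 0.17 m, τ = 200.9 × 0.17 = 34.15 N·m counterclockwise.
Net moment of known loads = 429.6 N·m clockwise.
An unknown mass m at 0.468 m has arm 1.052 m; its moment is m·g·1.052 counterclockwise.
Balancing moments: m × 9.8 × 1.052 = 429.6, giving m = 429.6 / (9.8 × 1.052) = 41.7 kg.

m ≈ 41.7 kg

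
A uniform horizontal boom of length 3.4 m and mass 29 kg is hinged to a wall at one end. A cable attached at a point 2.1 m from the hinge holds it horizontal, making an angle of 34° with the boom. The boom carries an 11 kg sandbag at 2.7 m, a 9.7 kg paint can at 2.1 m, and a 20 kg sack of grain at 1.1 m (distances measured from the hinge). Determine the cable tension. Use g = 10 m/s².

T ≈ 1030 N

Take moments about the hinge.
Beam weight: 29 × 10 = 290 N down at 1.7 m → arm 1.7 m, τ = 290 × 1.7 = 493 N·m clockwise.
Sandbag: 11 × 10 = 110 N down at 2.7 m → arm 2.7 m, τ = 110 × 2.7 = 297 N·m clockwise.
Paint can: 9.7 × 10 = 97 N down at 2.1 m → arm 2.1 m, τ = 97 × 2.1 = 203.7 N·m clockwise.
Sack of grain: 20 × 10 = 200 N down at 1.1 m → arm 1.1 m, τ = 200 × 1.1 = 220 N·m clockwise.
Total clockwise load moment = 1214 N·m.
The cable tension T acts at 2.1 m; only its component perpendicular to the boom, T sinθ, produces torque. sin 34° = 0.5592.
Balancing moments: T × 2.1 × 0.5592 = 1214, giving T = 1214 / 1.174 = 1030 N.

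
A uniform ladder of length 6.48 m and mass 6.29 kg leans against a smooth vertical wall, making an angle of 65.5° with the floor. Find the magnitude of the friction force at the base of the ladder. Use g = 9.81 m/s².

f ≈ 14.1 N

Take moments about the foot of the ladder.
Ladder weight 6.29×9.81 = 61.7 N acts at 3.24 m along the ladder; its horizontal arm is 3.24·cos65.5° = 1.344 m → τ = 82.92 N·m clockwise.
Wall normal N acts horizontally at the top; its moment arm is the height L sinθ = 6.48·sin65.5° = 5.897 m, counterclockwise.
Setting net torque to zero: N × 5.897 = 82.92 → N = 14.1 N.
ΣFx = 0: friction at the foot balances the wall's push, so f = N_wall = 14.1 N.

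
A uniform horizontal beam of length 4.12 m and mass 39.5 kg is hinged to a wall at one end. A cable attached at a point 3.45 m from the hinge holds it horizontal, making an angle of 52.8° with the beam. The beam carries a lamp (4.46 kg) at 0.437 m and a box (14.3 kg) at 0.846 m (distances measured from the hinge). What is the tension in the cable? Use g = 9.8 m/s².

T ≈ 340 N

Choose the hinge as the axis so the unknown hinge reaction has zero arm there.
Beam weight: 39.5 × 9.8 = 387.1 N down at 2.06 m → arm 2.06 m, τ = 387.1 × 2.06 = 797.4 N·m clockwise.
Lamp: 4.46 × 9.8 = 43.71 N down at 0.437 m → arm 0.437 m, τ = 43.71 × 0.437 = 19.1 N·m clockwise.
Box: 14.3 × 9.8 = 140.1 N down at 0.846 m → arm 0.846 m, τ = 140.1 × 0.846 = 118.5 N·m clockwise.
Total clockwise load moment = 935 N·m.
The cable tension T acts at 3.45 m; only its component perpendicular to the beam, T sinθ, produces torque. sin 52.8° = 0.7965.
For rotational equilibrium, T × 3.45 × 0.7965 = 935, so T = 935 / 2.748 = 340 N.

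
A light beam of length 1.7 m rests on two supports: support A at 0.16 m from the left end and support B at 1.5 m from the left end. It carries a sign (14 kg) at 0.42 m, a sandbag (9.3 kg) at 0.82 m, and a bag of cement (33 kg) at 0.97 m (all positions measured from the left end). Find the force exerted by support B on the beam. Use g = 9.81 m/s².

Taking torques about support A:
Sign: 14 × 9.81 = 137.3 N down at 0.42 m → arm 0.26 m, τ = 137.3 × 0.26 = 35.7 N·m clockwise.
Sandbag: 9.3 × 9.81 = 91.23 N down at 0.82 m → arm 0.66 m, τ = 91.23 × 0.66 = 60.21 N·m clockwise.
Bag of cement: 33 × 9.81 = 323.7 N down at 0.97 m → arm 0.81 m, τ = 323.7 × 0.81 = 262.2 N·m clockwise.
Net load moment about support A = 358.1 N·m clockwise.
Reaction R at support B is upward at 1.5 m, arm 1.34 m → moment R × 1.34 counterclockwise.
For rotational equilibrium, R × 1.34 = 358.1, so R = 267 N.

R_B ≈ 267 N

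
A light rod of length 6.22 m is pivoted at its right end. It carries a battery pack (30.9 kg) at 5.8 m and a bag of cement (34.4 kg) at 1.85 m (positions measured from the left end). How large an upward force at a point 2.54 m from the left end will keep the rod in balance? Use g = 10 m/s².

Take moments about the right end.
Battery pack: 30.9 × 10 = 309 N down at 5.8 m → arm 0.42 m, τ = 309 × 0.42 = 129.8 N·m counterclockwise.
Bag of cement: 34.4 × 10 = 344 N down at 1.85 m → arm 4.37 m, τ = 344 × 4.37 = 1503 N·m counterclockwise.
Net moment of the loads = 1633 N·m counterclockwise.
The upward force F acts at a point 2.54 m from the left end, arm 3.68 m, giving F × 3.68 clockwise.
Setting net torque to zero: F × 3.68 = 1633 → F = 1633 / 3.68 = 444 N.

F ≈ 444 N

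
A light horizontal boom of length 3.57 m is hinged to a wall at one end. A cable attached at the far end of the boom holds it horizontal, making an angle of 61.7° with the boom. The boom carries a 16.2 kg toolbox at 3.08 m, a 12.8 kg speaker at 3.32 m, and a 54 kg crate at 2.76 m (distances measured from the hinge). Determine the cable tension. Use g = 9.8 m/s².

T ≈ 753 N

About the hinge:
Toolbox: 16.2 × 9.8 = 158.8 N down at 3.08 m → arm 3.08 m, τ = 158.8 × 3.08 = 489.1 N·m clockwise.
Speaker: 12.8 × 9.8 = 125.4 N down at 3.32 m → arm 3.32 m, τ = 125.4 × 3.32 = 416.3 N·m clockwise.
Crate: 54 × 9.8 = 529.2 N down at 2.76 m → arm 2.76 m, τ = 529.2 × 2.76 = 1461 N·m clockwise.
Total clockwise load moment = 2366 N·m.
The cable tension T acts at 3.57 m; only its component perpendicular to the boom, T sinθ, produces torque. sin 61.7° = 0.8805.
Setting net torque to zero: T × 3.57 × 0.8805 = 2366 → T = 2366 / 3.143 = 753 N.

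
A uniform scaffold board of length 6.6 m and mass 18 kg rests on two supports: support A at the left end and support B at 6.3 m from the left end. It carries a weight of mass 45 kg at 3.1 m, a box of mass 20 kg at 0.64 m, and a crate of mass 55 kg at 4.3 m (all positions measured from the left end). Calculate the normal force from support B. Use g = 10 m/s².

Take moments about support A.
Beam weight: 18 × 10 = 180 N down at 3.3 m → arm 3.3 m, τ = 180 × 3.3 = 594 N·m clockwise.
Weight: 45 × 10 = 450 N down at 3.1 m → arm 3.1 m, τ = 450 × 3.1 = 1395 N·m clockwise.
Box: 20 × 10 = 200 N down at 0.64 m → arm 0.64 m, τ = 200 × 0.64 = 128 N·m clockwise.
Crate: 55 × 10 = 550 N down at 4.3 m → arm 4.3 m, τ = 550 × 4.3 = 2365 N·m clockwise.
Net load moment about support A = 4482 N·m clockwise.
Reaction R at support B is upward at 6.3 m, arm 6.3 m → moment R × 6.3 counterclockwise.
For rotational equilibrium, R × 6.3 = 4482, so R = 711 N.

R_B ≈ 711 N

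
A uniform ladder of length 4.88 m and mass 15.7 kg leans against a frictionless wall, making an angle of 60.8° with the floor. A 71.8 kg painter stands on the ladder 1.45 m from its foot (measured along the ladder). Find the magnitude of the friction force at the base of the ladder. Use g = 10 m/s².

Sum moments about the foot of the ladder (the floor normal and friction both act there and drop out).
Ladder weight 15.7×10 = 157 N acts at 2.44 m along the ladder; its horizontal arm is 2.44·cos60.8° = 1.19 m → τ = 186.8 N·m clockwise.
Painter: 71.8×10 = 718 N at 1.45 m → arm 0.7074 m → τ = 507.9 N·m clockwise.
Wall normal N acts horizontally at the top; its moment arm is the height L sinθ = 4.88·sin60.8° = 4.26 m, counterclockwise.
Balancing moments: N × 4.26 = 694.7, giving N = 163 N.
ΣFx = 0: friction at the foot balances the wall's push, so f = N_wall = 163 N.

f ≈ 163 N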